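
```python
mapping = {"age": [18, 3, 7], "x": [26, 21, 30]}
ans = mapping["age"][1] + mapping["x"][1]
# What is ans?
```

Trace (tracking ans):
mapping = {'age': [18, 3, 7], 'x': [26, 21, 30]}  # -> mapping = {'age': [18, 3, 7], 'x': [26, 21, 30]}
ans = mapping['age'][1] + mapping['x'][1]  # -> ans = 24

Answer: 24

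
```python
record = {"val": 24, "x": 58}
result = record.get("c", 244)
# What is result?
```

Trace (tracking result):
record = {'val': 24, 'x': 58}  # -> record = {'val': 24, 'x': 58}
result = record.get('c', 244)  # -> result = 244

Answer: 244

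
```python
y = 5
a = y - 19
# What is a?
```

Answer: -14

Derivation:
Trace (tracking a):
y = 5  # -> y = 5
a = y - 19  # -> a = -14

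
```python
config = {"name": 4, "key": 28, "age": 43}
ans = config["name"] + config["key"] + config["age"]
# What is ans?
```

Answer: 75

Derivation:
Trace (tracking ans):
config = {'name': 4, 'key': 28, 'age': 43}  # -> config = {'name': 4, 'key': 28, 'age': 43}
ans = config['name'] + config['key'] + config['age']  # -> ans = 75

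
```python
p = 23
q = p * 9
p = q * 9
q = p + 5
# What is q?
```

Answer: 1868

Derivation:
Trace (tracking q):
p = 23  # -> p = 23
q = p * 9  # -> q = 207
p = q * 9  # -> p = 1863
q = p + 5  # -> q = 1868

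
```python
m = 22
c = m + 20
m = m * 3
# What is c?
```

Trace (tracking c):
m = 22  # -> m = 22
c = m + 20  # -> c = 42
m = m * 3  # -> m = 66

Answer: 42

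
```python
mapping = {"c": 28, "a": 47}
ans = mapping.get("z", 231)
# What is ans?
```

Trace (tracking ans):
mapping = {'c': 28, 'a': 47}  # -> mapping = {'c': 28, 'a': 47}
ans = mapping.get('z', 231)  # -> ans = 231

Answer: 231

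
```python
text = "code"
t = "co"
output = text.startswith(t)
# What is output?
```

Answer: True

Derivation:
Trace (tracking output):
text = 'code'  # -> text = 'code'
t = 'co'  # -> t = 'co'
output = text.startswith(t)  # -> output = True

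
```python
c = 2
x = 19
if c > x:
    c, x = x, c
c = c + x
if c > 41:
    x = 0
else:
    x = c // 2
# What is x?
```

Trace (tracking x):
c = 2  # -> c = 2
x = 19  # -> x = 19
if c > x:  # condition is False
c = c + x  # -> c = 21
if c > 41:  # condition is False
else:
    x = c // 2  # -> x = 10

Answer: 10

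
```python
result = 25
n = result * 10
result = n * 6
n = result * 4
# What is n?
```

Trace (tracking n):
result = 25  # -> result = 25
n = result * 10  # -> n = 250
result = n * 6  # -> result = 1500
n = result * 4  # -> n = 6000

Answer: 6000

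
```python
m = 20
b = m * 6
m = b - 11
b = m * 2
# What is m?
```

Answer: 109

Derivation:
Trace (tracking m):
m = 20  # -> m = 20
b = m * 6  # -> b = 120
m = b - 11  # -> m = 109
b = m * 2  # -> b = 218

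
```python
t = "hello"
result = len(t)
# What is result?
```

Answer: 5

Derivation:
Trace (tracking result):
t = 'hello'  # -> t = 'hello'
result = len(t)  # -> result = 5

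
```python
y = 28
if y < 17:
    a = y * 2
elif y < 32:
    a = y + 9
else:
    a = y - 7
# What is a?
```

Answer: 37

Derivation:
Trace (tracking a):
y = 28  # -> y = 28
if y < 17:  # condition is False
elif y < 32:  # condition is True
    a = y + 9  # -> a = 37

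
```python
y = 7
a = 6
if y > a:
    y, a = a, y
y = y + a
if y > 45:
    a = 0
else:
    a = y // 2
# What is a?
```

Answer: 6

Derivation:
Trace (tracking a):
y = 7  # -> y = 7
a = 6  # -> a = 6
if y > a:  # condition is True
    y, a = (a, y)  # -> y = 6, a = 7
y = y + a  # -> y = 13
if y > 45:  # condition is False
else:
    a = y // 2  # -> a = 6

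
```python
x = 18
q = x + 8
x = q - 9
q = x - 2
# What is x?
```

Answer: 17

Derivation:
Trace (tracking x):
x = 18  # -> x = 18
q = x + 8  # -> q = 26
x = q - 9  # -> x = 17
q = x - 2  # -> q = 15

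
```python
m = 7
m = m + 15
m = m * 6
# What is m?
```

Answer: 132

Derivation:
Trace (tracking m):
m = 7  # -> m = 7
m = m + 15  # -> m = 22
m = m * 6  # -> m = 132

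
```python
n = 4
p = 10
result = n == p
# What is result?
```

Answer: False

Derivation:
Trace (tracking result):
n = 4  # -> n = 4
p = 10  # -> p = 10
result = n == p  # -> result = False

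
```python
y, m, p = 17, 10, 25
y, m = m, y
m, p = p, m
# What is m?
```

Trace (tracking m):
y, m, p = (17, 10, 25)  # -> y = 17, m = 10, p = 25
y, m = (m, y)  # -> y = 10, m = 17
m, p = (p, m)  # -> m = 25, p = 17

Answer: 25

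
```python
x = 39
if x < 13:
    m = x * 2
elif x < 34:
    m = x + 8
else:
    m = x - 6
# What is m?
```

Trace (tracking m):
x = 39  # -> x = 39
if x < 13:  # condition is False
elif x < 34:  # condition is False
else:
    m = x - 6  # -> m = 33

Answer: 33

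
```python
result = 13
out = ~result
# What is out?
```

Trace (tracking out):
result = 13  # -> result = 13
out = ~result  # -> out = -14

Answer: -14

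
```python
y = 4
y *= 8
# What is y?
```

Answer: 32

Derivation:
Trace (tracking y):
y = 4  # -> y = 4
y *= 8  # -> y = 32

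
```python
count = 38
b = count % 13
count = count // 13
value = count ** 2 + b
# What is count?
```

Answer: 2

Derivation:
Trace (tracking count):
count = 38  # -> count = 38
b = count % 13  # -> b = 12
count = count // 13  # -> count = 2
value = count ** 2 + b  # -> value = 16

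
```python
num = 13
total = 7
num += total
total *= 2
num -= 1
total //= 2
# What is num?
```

Trace (tracking num):
num = 13  # -> num = 13
total = 7  # -> total = 7
num += total  # -> num = 20
total *= 2  # -> total = 14
num -= 1  # -> num = 19
total //= 2  # -> total = 7

Answer: 19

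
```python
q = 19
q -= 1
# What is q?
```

Answer: 18

Derivation:
Trace (tracking q):
q = 19  # -> q = 19
q -= 1  # -> q = 18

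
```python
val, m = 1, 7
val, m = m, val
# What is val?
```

Trace (tracking val):
val, m = (1, 7)  # -> val = 1, m = 7
val, m = (m, val)  # -> val = 7, m = 1

Answer: 7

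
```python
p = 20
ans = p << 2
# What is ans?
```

Trace (tracking ans):
p = 20  # -> p = 20
ans = p << 2  # -> ans = 80

Answer: 80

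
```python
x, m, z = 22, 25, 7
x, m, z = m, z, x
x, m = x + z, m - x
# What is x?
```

Answer: 47

Derivation:
Trace (tracking x):
x, m, z = (22, 25, 7)  # -> x = 22, m = 25, z = 7
x, m, z = (m, z, x)  # -> x = 25, m = 7, z = 22
x, m = (x + z, m - x)  # -> x = 47, m = -18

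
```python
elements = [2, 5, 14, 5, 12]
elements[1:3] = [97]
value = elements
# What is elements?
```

Trace (tracking elements):
elements = [2, 5, 14, 5, 12]  # -> elements = [2, 5, 14, 5, 12]
elements[1:3] = [97]  # -> elements = [2, 97, 5, 12]
value = elements  # -> value = [2, 97, 5, 12]

Answer: [2, 97, 5, 12]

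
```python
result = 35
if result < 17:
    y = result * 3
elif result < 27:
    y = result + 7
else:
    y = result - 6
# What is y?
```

Answer: 29

Derivation:
Trace (tracking y):
result = 35  # -> result = 35
if result < 17:  # condition is False
elif result < 27:  # condition is False
else:
    y = result - 6  # -> y = 29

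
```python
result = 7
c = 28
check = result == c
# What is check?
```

Answer: False

Derivation:
Trace (tracking check):
result = 7  # -> result = 7
c = 28  # -> c = 28
check = result == c  # -> check = False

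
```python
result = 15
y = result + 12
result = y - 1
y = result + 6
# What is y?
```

Trace (tracking y):
result = 15  # -> result = 15
y = result + 12  # -> y = 27
result = y - 1  # -> result = 26
y = result + 6  # -> y = 32

Answer: 32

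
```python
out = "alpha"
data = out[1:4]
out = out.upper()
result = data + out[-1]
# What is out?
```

Trace (tracking out):
out = 'alpha'  # -> out = 'alpha'
data = out[1:4]  # -> data = 'lph'
out = out.upper()  # -> out = 'ALPHA'
result = data + out[-1]  # -> result = 'lphA'

Answer: 'ALPHA'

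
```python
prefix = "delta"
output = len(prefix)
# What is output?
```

Trace (tracking output):
prefix = 'delta'  # -> prefix = 'delta'
output = len(prefix)  # -> output = 5

Answer: 5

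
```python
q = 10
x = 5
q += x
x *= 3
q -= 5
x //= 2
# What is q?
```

Answer: 10

Derivation:
Trace (tracking q):
q = 10  # -> q = 10
x = 5  # -> x = 5
q += x  # -> q = 15
x *= 3  # -> x = 15
q -= 5  # -> q = 10
x //= 2  # -> x = 7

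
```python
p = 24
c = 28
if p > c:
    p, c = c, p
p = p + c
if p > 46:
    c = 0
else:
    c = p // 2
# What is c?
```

Answer: 0

Derivation:
Trace (tracking c):
p = 24  # -> p = 24
c = 28  # -> c = 28
if p > c:  # condition is False
p = p + c  # -> p = 52
if p > 46:  # condition is True
    c = 0  # -> c = 0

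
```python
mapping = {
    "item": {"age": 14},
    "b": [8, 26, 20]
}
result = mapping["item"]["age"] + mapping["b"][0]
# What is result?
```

Trace (tracking result):
mapping = {'item': {'age': 14}, 'b': [8, 26, 20]}  # -> mapping = {'item': {'age': 14}, 'b': [8, 26, 20]}
result = mapping['item']['age'] + mapping['b'][0]  # -> result = 22

Answer: 22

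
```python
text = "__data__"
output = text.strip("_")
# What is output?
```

Trace (tracking output):
text = '__data__'  # -> text = '__data__'
output = text.strip('_')  # -> output = 'data'

Answer: 'data'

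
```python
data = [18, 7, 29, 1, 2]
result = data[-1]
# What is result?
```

Trace (tracking result):
data = [18, 7, 29, 1, 2]  # -> data = [18, 7, 29, 1, 2]
result = data[-1]  # -> result = 2

Answer: 2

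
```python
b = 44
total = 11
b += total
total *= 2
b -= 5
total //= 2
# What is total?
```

Answer: 11

Derivation:
Trace (tracking total):
b = 44  # -> b = 44
total = 11  # -> total = 11
b += total  # -> b = 55
total *= 2  # -> total = 22
b -= 5  # -> b = 50
total //= 2  # -> total = 11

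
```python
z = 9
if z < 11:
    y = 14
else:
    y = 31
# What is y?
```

Answer: 14

Derivation:
Trace (tracking y):
z = 9  # -> z = 9
if z < 11:  # condition is True
    y = 14  # -> y = 14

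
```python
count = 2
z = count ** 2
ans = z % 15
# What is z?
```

Answer: 4

Derivation:
Trace (tracking z):
count = 2  # -> count = 2
z = count ** 2  # -> z = 4
ans = z % 15  # -> ans = 4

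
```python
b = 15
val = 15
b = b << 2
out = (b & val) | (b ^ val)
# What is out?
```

Trace (tracking out):
b = 15  # -> b = 15
val = 15  # -> val = 15
b = b << 2  # -> b = 60
out = b & val | b ^ val  # -> out = 63

Answer: 63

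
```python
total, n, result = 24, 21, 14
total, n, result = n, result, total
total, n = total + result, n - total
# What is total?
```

Trace (tracking total):
total, n, result = (24, 21, 14)  # -> total = 24, n = 21, result = 14
total, n, result = (n, result, total)  # -> total = 21, n = 14, result = 24
total, n = (total + result, n - total)  # -> total = 45, n = -7

Answer: 45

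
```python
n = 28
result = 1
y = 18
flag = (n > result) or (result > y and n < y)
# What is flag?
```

Answer: True

Derivation:
Trace (tracking flag):
n = 28  # -> n = 28
result = 1  # -> result = 1
y = 18  # -> y = 18
flag = n > result or (result > y and n < y)  # -> flag = True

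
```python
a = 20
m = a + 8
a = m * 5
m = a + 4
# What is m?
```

Trace (tracking m):
a = 20  # -> a = 20
m = a + 8  # -> m = 28
a = m * 5  # -> a = 140
m = a + 4  # -> m = 144

Answer: 144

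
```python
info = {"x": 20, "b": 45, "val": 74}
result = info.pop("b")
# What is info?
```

Answer: {'x': 20, 'val': 74}

Derivation:
Trace (tracking info):
info = {'x': 20, 'b': 45, 'val': 74}  # -> info = {'x': 20, 'b': 45, 'val': 74}
result = info.pop('b')  # -> result = 45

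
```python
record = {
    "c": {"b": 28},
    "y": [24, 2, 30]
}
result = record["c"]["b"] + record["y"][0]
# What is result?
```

Trace (tracking result):
record = {'c': {'b': 28}, 'y': [24, 2, 30]}  # -> record = {'c': {'b': 28}, 'y': [24, 2, 30]}
result = record['c']['b'] + record['y'][0]  # -> result = 52

Answer: 52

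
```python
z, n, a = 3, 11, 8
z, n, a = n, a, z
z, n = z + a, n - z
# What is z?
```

Trace (tracking z):
z, n, a = (3, 11, 8)  # -> z = 3, n = 11, a = 8
z, n, a = (n, a, z)  # -> z = 11, n = 8, a = 3
z, n = (z + a, n - z)  # -> z = 14, n = -3

Answer: 14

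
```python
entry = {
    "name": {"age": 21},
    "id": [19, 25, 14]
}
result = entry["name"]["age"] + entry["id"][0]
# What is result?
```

Trace (tracking result):
entry = {'name': {'age': 21}, 'id': [19, 25, 14]}  # -> entry = {'name': {'age': 21}, 'id': [19, 25, 14]}
result = entry['name']['age'] + entry['id'][0]  # -> result = 40

Answer: 40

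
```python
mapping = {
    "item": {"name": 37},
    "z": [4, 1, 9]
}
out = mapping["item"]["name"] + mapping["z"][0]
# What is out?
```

Answer: 41

Derivation:
Trace (tracking out):
mapping = {'item': {'name': 37}, 'z': [4, 1, 9]}  # -> mapping = {'item': {'name': 37}, 'z': [4, 1, 9]}
out = mapping['item']['name'] + mapping['z'][0]  # -> out = 41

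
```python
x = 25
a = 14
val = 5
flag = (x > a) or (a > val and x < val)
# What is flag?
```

Trace (tracking flag):
x = 25  # -> x = 25
a = 14  # -> a = 14
val = 5  # -> val = 5
flag = x > a or (a > val and x < val)  # -> flag = True

Answer: True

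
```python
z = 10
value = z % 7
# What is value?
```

Answer: 3

Derivation:
Trace (tracking value):
z = 10  # -> z = 10
value = z % 7  # -> value = 3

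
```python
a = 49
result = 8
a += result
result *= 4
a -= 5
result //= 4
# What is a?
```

Trace (tracking a):
a = 49  # -> a = 49
result = 8  # -> result = 8
a += result  # -> a = 57
result *= 4  # -> result = 32
a -= 5  # -> a = 52
result //= 4  # -> result = 8

Answer: 52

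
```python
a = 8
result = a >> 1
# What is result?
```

Answer: 4

Derivation:
Trace (tracking result):
a = 8  # -> a = 8
result = a >> 1  # -> result = 4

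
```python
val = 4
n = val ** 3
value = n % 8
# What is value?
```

Answer: 0

Derivation:
Trace (tracking value):
val = 4  # -> val = 4
n = val ** 3  # -> n = 64
value = n % 8  # -> value = 0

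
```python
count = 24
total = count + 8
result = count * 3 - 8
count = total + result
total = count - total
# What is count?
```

Trace (tracking count):
count = 24  # -> count = 24
total = count + 8  # -> total = 32
result = count * 3 - 8  # -> result = 64
count = total + result  # -> count = 96
total = count - total  # -> total = 64

Answer: 96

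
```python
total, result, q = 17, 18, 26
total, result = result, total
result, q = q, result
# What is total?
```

Trace (tracking total):
total, result, q = (17, 18, 26)  # -> total = 17, result = 18, q = 26
total, result = (result, total)  # -> total = 18, result = 17
result, q = (q, result)  # -> result = 26, q = 17

Answer: 18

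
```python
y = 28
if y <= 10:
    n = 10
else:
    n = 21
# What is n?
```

Answer: 21

Derivation:
Trace (tracking n):
y = 28  # -> y = 28
if y <= 10:  # condition is False
else:
    n = 21  # -> n = 21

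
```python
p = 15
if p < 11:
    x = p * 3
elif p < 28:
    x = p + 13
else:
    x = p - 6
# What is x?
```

Answer: 28

Derivation:
Trace (tracking x):
p = 15  # -> p = 15
if p < 11:  # condition is False
elif p < 28:  # condition is True
    x = p + 13  # -> x = 28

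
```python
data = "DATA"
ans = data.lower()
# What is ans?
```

Trace (tracking ans):
data = 'DATA'  # -> data = 'DATA'
ans = data.lower()  # -> ans = 'data'

Answer: 'data'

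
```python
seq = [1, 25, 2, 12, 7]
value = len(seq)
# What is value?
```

Trace (tracking value):
seq = [1, 25, 2, 12, 7]  # -> seq = [1, 25, 2, 12, 7]
value = len(seq)  # -> value = 5

Answer: 5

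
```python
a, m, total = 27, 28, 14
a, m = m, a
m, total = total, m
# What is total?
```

Trace (tracking total):
a, m, total = (27, 28, 14)  # -> a = 27, m = 28, total = 14
a, m = (m, a)  # -> a = 28, m = 27
m, total = (total, m)  # -> m = 14, total = 27

Answer: 27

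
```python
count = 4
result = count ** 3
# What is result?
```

Trace (tracking result):
count = 4  # -> count = 4
result = count ** 3  # -> result = 64

Answer: 64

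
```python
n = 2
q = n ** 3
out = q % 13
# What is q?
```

Answer: 8

Derivation:
Trace (tracking q):
n = 2  # -> n = 2
q = n ** 3  # -> q = 8
out = q % 13  # -> out = 8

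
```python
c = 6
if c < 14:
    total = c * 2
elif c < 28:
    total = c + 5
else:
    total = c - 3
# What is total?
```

Trace (tracking total):
c = 6  # -> c = 6
if c < 14:  # condition is True
    total = c * 2  # -> total = 12

Answer: 12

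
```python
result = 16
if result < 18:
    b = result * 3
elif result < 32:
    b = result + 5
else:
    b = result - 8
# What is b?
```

Trace (tracking b):
result = 16  # -> result = 16
if result < 18:  # condition is True
    b = result * 3  # -> b = 48

Answer: 48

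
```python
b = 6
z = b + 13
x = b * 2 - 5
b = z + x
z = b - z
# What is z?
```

Trace (tracking z):
b = 6  # -> b = 6
z = b + 13  # -> z = 19
x = b * 2 - 5  # -> x = 7
b = z + x  # -> b = 26
z = b - z  # -> z = 7

Answer: 7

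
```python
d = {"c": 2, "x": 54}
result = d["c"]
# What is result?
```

Answer: 2

Derivation:
Trace (tracking result):
d = {'c': 2, 'x': 54}  # -> d = {'c': 2, 'x': 54}
result = d['c']  # -> result = 2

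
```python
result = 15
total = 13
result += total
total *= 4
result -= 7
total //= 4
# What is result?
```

Trace (tracking result):
result = 15  # -> result = 15
total = 13  # -> total = 13
result += total  # -> result = 28
total *= 4  # -> total = 52
result -= 7  # -> result = 21
total //= 4  # -> total = 13

Answer: 21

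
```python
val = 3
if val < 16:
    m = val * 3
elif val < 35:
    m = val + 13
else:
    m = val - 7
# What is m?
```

Answer: 9

Derivation:
Trace (tracking m):
val = 3  # -> val = 3
if val < 16:  # condition is True
    m = val * 3  # -> m = 9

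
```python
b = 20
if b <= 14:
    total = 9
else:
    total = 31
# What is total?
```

Trace (tracking total):
b = 20  # -> b = 20
if b <= 14:  # condition is False
else:
    total = 31  # -> total = 31

Answer: 31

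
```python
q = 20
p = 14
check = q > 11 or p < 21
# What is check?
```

Trace (tracking check):
q = 20  # -> q = 20
p = 14  # -> p = 14
check = q > 11 or p < 21  # -> check = True

Answer: True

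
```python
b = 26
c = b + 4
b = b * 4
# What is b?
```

Trace (tracking b):
b = 26  # -> b = 26
c = b + 4  # -> c = 30
b = b * 4  # -> b = 104

Answer: 104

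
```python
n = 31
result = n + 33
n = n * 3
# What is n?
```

Answer: 93

Derivation:
Trace (tracking n):
n = 31  # -> n = 31
result = n + 33  # -> result = 64
n = n * 3  # -> n = 93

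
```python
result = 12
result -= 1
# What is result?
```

Answer: 11

Derivation:
Trace (tracking result):
result = 12  # -> result = 12
result -= 1  # -> result = 11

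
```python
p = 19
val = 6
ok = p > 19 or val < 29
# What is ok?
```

Trace (tracking ok):
p = 19  # -> p = 19
val = 6  # -> val = 6
ok = p > 19 or val < 29  # -> ok = True

Answer: True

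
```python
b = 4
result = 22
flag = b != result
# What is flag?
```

Answer: True

Derivation:
Trace (tracking flag):
b = 4  # -> b = 4
result = 22  # -> result = 22
flag = b != result  # -> flag = True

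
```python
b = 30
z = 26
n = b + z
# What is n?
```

Answer: 56

Derivation:
Trace (tracking n):
b = 30  # -> b = 30
z = 26  # -> z = 26
n = b + z  # -> n = 56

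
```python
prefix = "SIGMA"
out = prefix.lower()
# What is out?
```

Answer: 'sigma'

Derivation:
Trace (tracking out):
prefix = 'SIGMA'  # -> prefix = 'SIGMA'
out = prefix.lower()  # -> out = 'sigma'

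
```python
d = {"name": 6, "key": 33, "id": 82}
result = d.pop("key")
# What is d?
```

Answer: {'name': 6, 'id': 82}

Derivation:
Trace (tracking d):
d = {'name': 6, 'key': 33, 'id': 82}  # -> d = {'name': 6, 'key': 33, 'id': 82}
result = d.pop('key')  # -> result = 33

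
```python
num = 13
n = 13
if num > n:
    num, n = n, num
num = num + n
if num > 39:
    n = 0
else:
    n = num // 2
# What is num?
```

Answer: 26

Derivation:
Trace (tracking num):
num = 13  # -> num = 13
n = 13  # -> n = 13
if num > n:  # condition is False
num = num + n  # -> num = 26
if num > 39:  # condition is False
else:
    n = num // 2  # -> n = 13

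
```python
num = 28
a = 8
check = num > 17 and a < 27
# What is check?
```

Trace (tracking check):
num = 28  # -> num = 28
a = 8  # -> a = 8
check = num > 17 and a < 27  # -> check = True

Answer: True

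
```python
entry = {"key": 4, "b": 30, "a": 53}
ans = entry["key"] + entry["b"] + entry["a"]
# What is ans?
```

Trace (tracking ans):
entry = {'key': 4, 'b': 30, 'a': 53}  # -> entry = {'key': 4, 'b': 30, 'a': 53}
ans = entry['key'] + entry['b'] + entry['a']  # -> ans = 87

Answer: 87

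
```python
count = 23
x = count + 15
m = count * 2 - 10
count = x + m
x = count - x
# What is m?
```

Trace (tracking m):
count = 23  # -> count = 23
x = count + 15  # -> x = 38
m = count * 2 - 10  # -> m = 36
count = x + m  # -> count = 74
x = count - x  # -> x = 36

Answer: 36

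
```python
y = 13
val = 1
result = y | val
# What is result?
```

Trace (tracking result):
y = 13  # -> y = 13
val = 1  # -> val = 1
result = y | val  # -> result = 13

Answer: 13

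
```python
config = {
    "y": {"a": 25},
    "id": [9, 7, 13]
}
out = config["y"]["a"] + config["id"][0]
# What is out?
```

Trace (tracking out):
config = {'y': {'a': 25}, 'id': [9, 7, 13]}  # -> config = {'y': {'a': 25}, 'id': [9, 7, 13]}
out = config['y']['a'] + config['id'][0]  # -> out = 34

Answer: 34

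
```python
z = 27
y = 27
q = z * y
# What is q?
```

Answer: 729

Derivation:
Trace (tracking q):
z = 27  # -> z = 27
y = 27  # -> y = 27
q = z * y  # -> q = 729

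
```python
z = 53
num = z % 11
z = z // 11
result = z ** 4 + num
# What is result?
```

Trace (tracking result):
z = 53  # -> z = 53
num = z % 11  # -> num = 9
z = z // 11  # -> z = 4
result = z ** 4 + num  # -> result = 265

Answer: 265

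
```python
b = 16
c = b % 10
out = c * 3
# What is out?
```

Trace (tracking out):
b = 16  # -> b = 16
c = b % 10  # -> c = 6
out = c * 3  # -> out = 18

Answer: 18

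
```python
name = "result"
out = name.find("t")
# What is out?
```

Trace (tracking out):
name = 'result'  # -> name = 'result'
out = name.find('t')  # -> out = 5

Answer: 5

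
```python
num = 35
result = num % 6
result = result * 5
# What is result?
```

Answer: 25

Derivation:
Trace (tracking result):
num = 35  # -> num = 35
result = num % 6  # -> result = 5
result = result * 5  # -> result = 25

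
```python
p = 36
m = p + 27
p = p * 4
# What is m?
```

Trace (tracking m):
p = 36  # -> p = 36
m = p + 27  # -> m = 63
p = p * 4  # -> p = 144

Answer: 63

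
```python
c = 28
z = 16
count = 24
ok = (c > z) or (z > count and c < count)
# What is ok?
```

Trace (tracking ok):
c = 28  # -> c = 28
z = 16  # -> z = 16
count = 24  # -> count = 24
ok = c > z or (z > count and c < count)  # -> ok = True

Answer: True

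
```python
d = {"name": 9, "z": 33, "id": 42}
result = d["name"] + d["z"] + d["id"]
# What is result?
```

Trace (tracking result):
d = {'name': 9, 'z': 33, 'id': 42}  # -> d = {'name': 9, 'z': 33, 'id': 42}
result = d['name'] + d['z'] + d['id']  # -> result = 84

Answer: 84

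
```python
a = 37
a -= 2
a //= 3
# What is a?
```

Answer: 11

Derivation:
Trace (tracking a):
a = 37  # -> a = 37
a -= 2  # -> a = 35
a //= 3  # -> a = 11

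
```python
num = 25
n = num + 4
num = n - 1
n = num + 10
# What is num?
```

Answer: 28

Derivation:
Trace (tracking num):
num = 25  # -> num = 25
n = num + 4  # -> n = 29
num = n - 1  # -> num = 28
n = num + 10  # -> n = 38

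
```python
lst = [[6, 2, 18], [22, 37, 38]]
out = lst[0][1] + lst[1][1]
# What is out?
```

Answer: 39

Derivation:
Trace (tracking out):
lst = [[6, 2, 18], [22, 37, 38]]  # -> lst = [[6, 2, 18], [22, 37, 38]]
out = lst[0][1] + lst[1][1]  # -> out = 39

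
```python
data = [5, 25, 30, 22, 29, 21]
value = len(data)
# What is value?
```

Answer: 6

Derivation:
Trace (tracking value):
data = [5, 25, 30, 22, 29, 21]  # -> data = [5, 25, 30, 22, 29, 21]
value = len(data)  # -> value = 6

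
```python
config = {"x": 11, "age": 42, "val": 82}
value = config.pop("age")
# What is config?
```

Answer: {'x': 11, 'val': 82}

Derivation:
Trace (tracking config):
config = {'x': 11, 'age': 42, 'val': 82}  # -> config = {'x': 11, 'age': 42, 'val': 82}
value = config.pop('age')  # -> value = 42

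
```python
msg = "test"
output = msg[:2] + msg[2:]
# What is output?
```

Trace (tracking output):
msg = 'test'  # -> msg = 'test'
output = msg[:2] + msg[2:]  # -> output = 'test'

Answer: 'test'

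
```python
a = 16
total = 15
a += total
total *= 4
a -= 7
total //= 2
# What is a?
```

Trace (tracking a):
a = 16  # -> a = 16
total = 15  # -> total = 15
a += total  # -> a = 31
total *= 4  # -> total = 60
a -= 7  # -> a = 24
total //= 2  # -> total = 30

Answer: 24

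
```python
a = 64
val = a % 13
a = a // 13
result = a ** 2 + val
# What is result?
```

Answer: 28

Derivation:
Trace (tracking result):
a = 64  # -> a = 64
val = a % 13  # -> val = 12
a = a // 13  # -> a = 4
result = a ** 2 + val  # -> result = 28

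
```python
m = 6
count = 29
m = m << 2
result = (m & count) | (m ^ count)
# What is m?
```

Trace (tracking m):
m = 6  # -> m = 6
count = 29  # -> count = 29
m = m << 2  # -> m = 24
result = m & count | m ^ count  # -> result = 29

Answer: 24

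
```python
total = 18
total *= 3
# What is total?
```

Answer: 54

Derivation:
Trace (tracking total):
total = 18  # -> total = 18
total *= 3  # -> total = 54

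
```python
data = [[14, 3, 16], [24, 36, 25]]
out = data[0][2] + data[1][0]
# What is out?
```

Trace (tracking out):
data = [[14, 3, 16], [24, 36, 25]]  # -> data = [[14, 3, 16], [24, 36, 25]]
out = data[0][2] + data[1][0]  # -> out = 40

Answer: 40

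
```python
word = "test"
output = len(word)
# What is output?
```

Trace (tracking output):
word = 'test'  # -> word = 'test'
output = len(word)  # -> output = 4

Answer: 4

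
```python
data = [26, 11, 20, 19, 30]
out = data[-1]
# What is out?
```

Trace (tracking out):
data = [26, 11, 20, 19, 30]  # -> data = [26, 11, 20, 19, 30]
out = data[-1]  # -> out = 30

Answer: 30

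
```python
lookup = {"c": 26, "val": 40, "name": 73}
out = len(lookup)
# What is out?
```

Answer: 3

Derivation:
Trace (tracking out):
lookup = {'c': 26, 'val': 40, 'name': 73}  # -> lookup = {'c': 26, 'val': 40, 'name': 73}
out = len(lookup)  # -> out = 3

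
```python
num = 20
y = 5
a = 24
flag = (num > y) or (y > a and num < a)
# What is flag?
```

Trace (tracking flag):
num = 20  # -> num = 20
y = 5  # -> y = 5
a = 24  # -> a = 24
flag = num > y or (y > a and num < a)  # -> flag = True

Answer: True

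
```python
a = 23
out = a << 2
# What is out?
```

Answer: 92

Derivation:
Trace (tracking out):
a = 23  # -> a = 23
out = a << 2  # -> out = 92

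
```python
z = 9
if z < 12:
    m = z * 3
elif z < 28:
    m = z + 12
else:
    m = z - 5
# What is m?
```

Answer: 27

Derivation:
Trace (tracking m):
z = 9  # -> z = 9
if z < 12:  # condition is True
    m = z * 3  # -> m = 27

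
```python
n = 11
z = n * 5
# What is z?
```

Trace (tracking z):
n = 11  # -> n = 11
z = n * 5  # -> z = 55

Answer: 55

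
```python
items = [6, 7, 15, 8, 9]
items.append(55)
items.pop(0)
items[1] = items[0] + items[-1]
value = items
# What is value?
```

Trace (tracking value):
items = [6, 7, 15, 8, 9]  # -> items = [6, 7, 15, 8, 9]
items.append(55)  # -> items = [6, 7, 15, 8, 9, 55]
items.pop(0)  # -> items = [7, 15, 8, 9, 55]
items[1] = items[0] + items[-1]  # -> items = [7, 62, 8, 9, 55]
value = items  # -> value = [7, 62, 8, 9, 55]

Answer: [7, 62, 8, 9, 55]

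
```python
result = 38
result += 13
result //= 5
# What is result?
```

Answer: 10

Derivation:
Trace (tracking result):
result = 38  # -> result = 38
result += 13  # -> result = 51
result //= 5  # -> result = 10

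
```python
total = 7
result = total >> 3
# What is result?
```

Trace (tracking result):
total = 7  # -> total = 7
result = total >> 3  # -> result = 0

Answer: 0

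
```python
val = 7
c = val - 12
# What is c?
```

Answer: -5

Derivation:
Trace (tracking c):
val = 7  # -> val = 7
c = val - 12  # -> c = -5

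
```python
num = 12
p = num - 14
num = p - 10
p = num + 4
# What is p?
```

Trace (tracking p):
num = 12  # -> num = 12
p = num - 14  # -> p = -2
num = p - 10  # -> num = -12
p = num + 4  # -> p = -8

Answer: -8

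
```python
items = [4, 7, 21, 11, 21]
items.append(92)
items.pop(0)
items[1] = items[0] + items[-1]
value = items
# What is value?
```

Trace (tracking value):
items = [4, 7, 21, 11, 21]  # -> items = [4, 7, 21, 11, 21]
items.append(92)  # -> items = [4, 7, 21, 11, 21, 92]
items.pop(0)  # -> items = [7, 21, 11, 21, 92]
items[1] = items[0] + items[-1]  # -> items = [7, 99, 11, 21, 92]
value = items  # -> value = [7, 99, 11, 21, 92]

Answer: [7, 99, 11, 21, 92]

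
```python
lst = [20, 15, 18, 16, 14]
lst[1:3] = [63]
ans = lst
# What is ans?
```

Trace (tracking ans):
lst = [20, 15, 18, 16, 14]  # -> lst = [20, 15, 18, 16, 14]
lst[1:3] = [63]  # -> lst = [20, 63, 16, 14]
ans = lst  # -> ans = [20, 63, 16, 14]

Answer: [20, 63, 16, 14]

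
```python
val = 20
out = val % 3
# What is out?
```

Answer: 2

Derivation:
Trace (tracking out):
val = 20  # -> val = 20
out = val % 3  # -> out = 2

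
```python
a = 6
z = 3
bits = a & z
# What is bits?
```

Answer: 2

Derivation:
Trace (tracking bits):
a = 6  # -> a = 6
z = 3  # -> z = 3
bits = a & z  # -> bits = 2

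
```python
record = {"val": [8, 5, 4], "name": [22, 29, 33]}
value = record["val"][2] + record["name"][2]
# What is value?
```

Answer: 37

Derivation:
Trace (tracking value):
record = {'val': [8, 5, 4], 'name': [22, 29, 33]}  # -> record = {'val': [8, 5, 4], 'name': [22, 29, 33]}
value = record['val'][2] + record['name'][2]  # -> value = 37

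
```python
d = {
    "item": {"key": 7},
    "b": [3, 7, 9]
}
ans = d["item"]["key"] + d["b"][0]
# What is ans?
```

Trace (tracking ans):
d = {'item': {'key': 7}, 'b': [3, 7, 9]}  # -> d = {'item': {'key': 7}, 'b': [3, 7, 9]}
ans = d['item']['key'] + d['b'][0]  # -> ans = 10

Answer: 10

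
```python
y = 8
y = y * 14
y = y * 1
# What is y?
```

Trace (tracking y):
y = 8  # -> y = 8
y = y * 14  # -> y = 112
y = y * 1  # -> y = 112

Answer: 112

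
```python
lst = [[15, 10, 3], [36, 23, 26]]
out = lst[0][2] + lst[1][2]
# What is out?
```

Trace (tracking out):
lst = [[15, 10, 3], [36, 23, 26]]  # -> lst = [[15, 10, 3], [36, 23, 26]]
out = lst[0][2] + lst[1][2]  # -> out = 29

Answer: 29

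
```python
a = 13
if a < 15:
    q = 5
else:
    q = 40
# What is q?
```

Trace (tracking q):
a = 13  # -> a = 13
if a < 15:  # condition is True
    q = 5  # -> q = 5

Answer: 5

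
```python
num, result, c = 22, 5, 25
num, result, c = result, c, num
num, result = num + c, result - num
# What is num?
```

Trace (tracking num):
num, result, c = (22, 5, 25)  # -> num = 22, result = 5, c = 25
num, result, c = (result, c, num)  # -> num = 5, result = 25, c = 22
num, result = (num + c, result - num)  # -> num = 27, result = 20

Answer: 27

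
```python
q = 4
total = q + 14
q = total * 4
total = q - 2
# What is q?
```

Trace (tracking q):
q = 4  # -> q = 4
total = q + 14  # -> total = 18
q = total * 4  # -> q = 72
total = q - 2  # -> total = 70

Answer: 72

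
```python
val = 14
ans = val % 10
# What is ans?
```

Trace (tracking ans):
val = 14  # -> val = 14
ans = val % 10  # -> ans = 4

Answer: 4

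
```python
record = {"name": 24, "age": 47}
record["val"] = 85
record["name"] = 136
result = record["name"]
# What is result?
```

Answer: 136

Derivation:
Trace (tracking result):
record = {'name': 24, 'age': 47}  # -> record = {'name': 24, 'age': 47}
record['val'] = 85  # -> record = {'name': 24, 'age': 47, 'val': 85}
record['name'] = 136  # -> record = {'name': 136, 'age': 47, 'val': 85}
result = record['name']  # -> result = 136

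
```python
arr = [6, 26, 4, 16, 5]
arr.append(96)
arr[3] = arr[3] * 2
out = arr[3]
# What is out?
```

Trace (tracking out):
arr = [6, 26, 4, 16, 5]  # -> arr = [6, 26, 4, 16, 5]
arr.append(96)  # -> arr = [6, 26, 4, 16, 5, 96]
arr[3] = arr[3] * 2  # -> arr = [6, 26, 4, 32, 5, 96]
out = arr[3]  # -> out = 32

Answer: 32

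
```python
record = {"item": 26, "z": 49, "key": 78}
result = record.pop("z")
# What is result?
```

Answer: 49

Derivation:
Trace (tracking result):
record = {'item': 26, 'z': 49, 'key': 78}  # -> record = {'item': 26, 'z': 49, 'key': 78}
result = record.pop('z')  # -> result = 49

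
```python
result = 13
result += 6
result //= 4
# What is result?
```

Trace (tracking result):
result = 13  # -> result = 13
result += 6  # -> result = 19
result //= 4  # -> result = 4

Answer: 4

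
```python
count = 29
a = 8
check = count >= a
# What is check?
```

Trace (tracking check):
count = 29  # -> count = 29
a = 8  # -> a = 8
check = count >= a  # -> check = True

Answer: True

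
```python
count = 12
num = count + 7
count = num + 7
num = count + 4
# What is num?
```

Trace (tracking num):
count = 12  # -> count = 12
num = count + 7  # -> num = 19
count = num + 7  # -> count = 26
num = count + 4  # -> num = 30

Answer: 30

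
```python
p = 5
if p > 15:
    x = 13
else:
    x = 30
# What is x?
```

Trace (tracking x):
p = 5  # -> p = 5
if p > 15:  # condition is False
else:
    x = 30  # -> x = 30

Answer: 30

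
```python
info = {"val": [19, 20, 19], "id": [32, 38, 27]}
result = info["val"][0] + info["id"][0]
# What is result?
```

Trace (tracking result):
info = {'val': [19, 20, 19], 'id': [32, 38, 27]}  # -> info = {'val': [19, 20, 19], 'id': [32, 38, 27]}
result = info['val'][0] + info['id'][0]  # -> result = 51

Answer: 51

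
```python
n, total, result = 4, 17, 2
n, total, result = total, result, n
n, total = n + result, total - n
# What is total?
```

Answer: -15

Derivation:
Trace (tracking total):
n, total, result = (4, 17, 2)  # -> n = 4, total = 17, result = 2
n, total, result = (total, result, n)  # -> n = 17, total = 2, result = 4
n, total = (n + result, total - n)  # -> n = 21, total = -15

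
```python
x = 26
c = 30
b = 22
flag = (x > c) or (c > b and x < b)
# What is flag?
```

Answer: False

Derivation:
Trace (tracking flag):
x = 26  # -> x = 26
c = 30  # -> c = 30
b = 22  # -> b = 22
flag = x > c or (c > b and x < b)  # -> flag = False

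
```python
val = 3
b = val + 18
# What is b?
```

Answer: 21

Derivation:
Trace (tracking b):
val = 3  # -> val = 3
b = val + 18  # -> b = 21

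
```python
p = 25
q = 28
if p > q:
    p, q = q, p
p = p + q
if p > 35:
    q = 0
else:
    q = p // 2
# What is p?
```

Answer: 53

Derivation:
Trace (tracking p):
p = 25  # -> p = 25
q = 28  # -> q = 28
if p > q:  # condition is False
p = p + q  # -> p = 53
if p > 35:  # condition is True
    q = 0  # -> q = 0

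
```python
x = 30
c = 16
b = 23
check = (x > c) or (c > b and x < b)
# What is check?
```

Trace (tracking check):
x = 30  # -> x = 30
c = 16  # -> c = 16
b = 23  # -> b = 23
check = x > c or (c > b and x < b)  # -> check = True

Answer: True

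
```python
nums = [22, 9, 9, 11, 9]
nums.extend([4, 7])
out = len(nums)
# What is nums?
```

Trace (tracking nums):
nums = [22, 9, 9, 11, 9]  # -> nums = [22, 9, 9, 11, 9]
nums.extend([4, 7])  # -> nums = [22, 9, 9, 11, 9, 4, 7]
out = len(nums)  # -> out = 7

Answer: [22, 9, 9, 11, 9, 4, 7]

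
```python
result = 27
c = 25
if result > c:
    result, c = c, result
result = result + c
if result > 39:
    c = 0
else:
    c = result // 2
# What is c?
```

Answer: 0

Derivation:
Trace (tracking c):
result = 27  # -> result = 27
c = 25  # -> c = 25
if result > c:  # condition is True
    result, c = (c, result)  # -> result = 25, c = 27
result = result + c  # -> result = 52
if result > 39:  # condition is True
    c = 0  # -> c = 0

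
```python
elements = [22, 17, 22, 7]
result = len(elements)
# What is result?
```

Trace (tracking result):
elements = [22, 17, 22, 7]  # -> elements = [22, 17, 22, 7]
result = len(elements)  # -> result = 4

Answer: 4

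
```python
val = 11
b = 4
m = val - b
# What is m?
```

Answer: 7

Derivation:
Trace (tracking m):
val = 11  # -> val = 11
b = 4  # -> b = 4
m = val - b  # -> m = 7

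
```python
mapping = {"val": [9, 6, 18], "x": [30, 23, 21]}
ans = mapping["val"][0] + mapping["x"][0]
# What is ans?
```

Answer: 39

Derivation:
Trace (tracking ans):
mapping = {'val': [9, 6, 18], 'x': [30, 23, 21]}  # -> mapping = {'val': [9, 6, 18], 'x': [30, 23, 21]}
ans = mapping['val'][0] + mapping['x'][0]  # -> ans = 39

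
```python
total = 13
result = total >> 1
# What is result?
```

Answer: 6

Derivation:
Trace (tracking result):
total = 13  # -> total = 13
result = total >> 1  # -> result = 6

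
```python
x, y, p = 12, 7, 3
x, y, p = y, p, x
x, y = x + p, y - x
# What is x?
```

Answer: 19

Derivation:
Trace (tracking x):
x, y, p = (12, 7, 3)  # -> x = 12, y = 7, p = 3
x, y, p = (y, p, x)  # -> x = 7, y = 3, p = 12
x, y = (x + p, y - x)  # -> x = 19, y = -4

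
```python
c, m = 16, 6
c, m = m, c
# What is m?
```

Answer: 16

Derivation:
Trace (tracking m):
c, m = (16, 6)  # -> c = 16, m = 6
c, m = (m, c)  # -> c = 6, m = 16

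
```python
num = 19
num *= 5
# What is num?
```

Answer: 95

Derivation:
Trace (tracking num):
num = 19  # -> num = 19
num *= 5  # -> num = 95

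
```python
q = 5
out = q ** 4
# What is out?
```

Trace (tracking out):
q = 5  # -> q = 5
out = q ** 4  # -> out = 625

Answer: 625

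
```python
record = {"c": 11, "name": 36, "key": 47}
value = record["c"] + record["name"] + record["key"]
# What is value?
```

Answer: 94

Derivation:
Trace (tracking value):
record = {'c': 11, 'name': 36, 'key': 47}  # -> record = {'c': 11, 'name': 36, 'key': 47}
value = record['c'] + record['name'] + record['key']  # -> value = 94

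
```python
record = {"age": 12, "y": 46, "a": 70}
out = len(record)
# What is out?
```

Answer: 3

Derivation:
Trace (tracking out):
record = {'age': 12, 'y': 46, 'a': 70}  # -> record = {'age': 12, 'y': 46, 'a': 70}
out = len(record)  # -> out = 3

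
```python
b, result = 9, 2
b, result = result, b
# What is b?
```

Answer: 2

Derivation:
Trace (tracking b):
b, result = (9, 2)  # -> b = 9, result = 2
b, result = (result, b)  # -> b = 2, result = 9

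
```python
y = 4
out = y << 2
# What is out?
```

Trace (tracking out):
y = 4  # -> y = 4
out = y << 2  # -> out = 16

Answer: 16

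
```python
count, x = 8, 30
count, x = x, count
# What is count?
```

Trace (tracking count):
count, x = (8, 30)  # -> count = 8, x = 30
count, x = (x, count)  # -> count = 30, x = 8

Answer: 30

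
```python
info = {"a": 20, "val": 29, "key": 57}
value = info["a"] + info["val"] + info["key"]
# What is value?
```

Trace (tracking value):
info = {'a': 20, 'val': 29, 'key': 57}  # -> info = {'a': 20, 'val': 29, 'key': 57}
value = info['a'] + info['val'] + info['key']  # -> value = 106

Answer: 106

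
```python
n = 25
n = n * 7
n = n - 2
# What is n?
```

Answer: 173

Derivation:
Trace (tracking n):
n = 25  # -> n = 25
n = n * 7  # -> n = 175
n = n - 2  # -> n = 173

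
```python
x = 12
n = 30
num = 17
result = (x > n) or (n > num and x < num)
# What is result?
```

Trace (tracking result):
x = 12  # -> x = 12
n = 30  # -> n = 30
num = 17  # -> num = 17
result = x > n or (n > num and x < num)  # -> result = True

Answer: True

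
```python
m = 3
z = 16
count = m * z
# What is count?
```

Trace (tracking count):
m = 3  # -> m = 3
z = 16  # -> z = 16
count = m * z  # -> count = 48

Answer: 48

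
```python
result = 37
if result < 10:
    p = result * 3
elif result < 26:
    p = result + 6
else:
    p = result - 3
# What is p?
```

Answer: 34

Derivation:
Trace (tracking p):
result = 37  # -> result = 37
if result < 10:  # condition is False
elif result < 26:  # condition is False
else:
    p = result - 3  # -> p = 34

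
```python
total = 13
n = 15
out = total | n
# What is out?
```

Answer: 15

Derivation:
Trace (tracking out):
total = 13  # -> total = 13
n = 15  # -> n = 15
out = total | n  # -> out = 15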